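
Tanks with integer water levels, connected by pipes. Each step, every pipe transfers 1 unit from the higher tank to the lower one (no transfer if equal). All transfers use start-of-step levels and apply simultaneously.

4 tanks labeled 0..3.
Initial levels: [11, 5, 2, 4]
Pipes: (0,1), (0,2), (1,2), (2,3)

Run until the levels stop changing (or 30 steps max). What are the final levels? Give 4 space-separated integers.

Answer: 6 6 4 6

Derivation:
Step 1: flows [0->1,0->2,1->2,3->2] -> levels [9 5 5 3]
Step 2: flows [0->1,0->2,1=2,2->3] -> levels [7 6 5 4]
Step 3: flows [0->1,0->2,1->2,2->3] -> levels [5 6 6 5]
Step 4: flows [1->0,2->0,1=2,2->3] -> levels [7 5 4 6]
Step 5: flows [0->1,0->2,1->2,3->2] -> levels [5 5 7 5]
Step 6: flows [0=1,2->0,2->1,2->3] -> levels [6 6 4 6]
Step 7: flows [0=1,0->2,1->2,3->2] -> levels [5 5 7 5]
  -> period-2 cycle: step 7 state = step 5 state; never stabilizes
  -> state at step 30: (30-5) mod 2 = 1, same as step 6 -> [6 6 4 6]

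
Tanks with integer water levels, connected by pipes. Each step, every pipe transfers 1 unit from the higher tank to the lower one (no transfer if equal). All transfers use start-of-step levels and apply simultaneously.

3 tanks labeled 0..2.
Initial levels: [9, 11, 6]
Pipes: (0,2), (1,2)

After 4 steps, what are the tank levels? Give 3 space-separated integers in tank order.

Answer: 8 8 10

Derivation:
Step 1: flows [0->2,1->2] -> levels [8 10 8]
Step 2: flows [0=2,1->2] -> levels [8 9 9]
Step 3: flows [2->0,1=2] -> levels [9 9 8]
Step 4: flows [0->2,1->2] -> levels [8 8 10]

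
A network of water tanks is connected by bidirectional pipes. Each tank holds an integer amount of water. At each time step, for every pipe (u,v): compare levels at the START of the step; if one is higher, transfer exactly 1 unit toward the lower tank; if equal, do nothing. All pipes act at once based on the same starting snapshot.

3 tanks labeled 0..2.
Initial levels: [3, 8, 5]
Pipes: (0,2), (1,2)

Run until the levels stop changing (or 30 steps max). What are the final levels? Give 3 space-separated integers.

Answer: 6 6 4

Derivation:
Step 1: flows [2->0,1->2] -> levels [4 7 5]
Step 2: flows [2->0,1->2] -> levels [5 6 5]
Step 3: flows [0=2,1->2] -> levels [5 5 6]
Step 4: flows [2->0,2->1] -> levels [6 6 4]
Step 5: flows [0->2,1->2] -> levels [5 5 6]
  -> period-2 cycle: step 5 state = step 3 state; never stabilizes
  -> state at step 30: (30-3) mod 2 = 1, same as step 4 -> [6 6 4]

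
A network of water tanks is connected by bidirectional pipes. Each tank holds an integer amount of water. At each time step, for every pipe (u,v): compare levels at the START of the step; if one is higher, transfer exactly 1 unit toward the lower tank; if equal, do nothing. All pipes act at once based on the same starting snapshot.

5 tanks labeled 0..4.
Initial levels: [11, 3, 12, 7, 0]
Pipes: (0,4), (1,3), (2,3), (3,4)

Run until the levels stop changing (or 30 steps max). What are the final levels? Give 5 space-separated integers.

Answer: 7 6 6 8 6

Derivation:
Step 1: flows [0->4,3->1,2->3,3->4] -> levels [10 4 11 6 2]
Step 2: flows [0->4,3->1,2->3,3->4] -> levels [9 5 10 5 4]
Step 3: flows [0->4,1=3,2->3,3->4] -> levels [8 5 9 5 6]
Step 4: flows [0->4,1=3,2->3,4->3] -> levels [7 5 8 7 6]
Step 5: flows [0->4,3->1,2->3,3->4] -> levels [6 6 7 6 8]
Step 6: flows [4->0,1=3,2->3,4->3] -> levels [7 6 6 8 6]
Step 7: flows [0->4,3->1,3->2,3->4] -> levels [6 7 7 5 8]
Step 8: flows [4->0,1->3,2->3,4->3] -> levels [7 6 6 8 6]
  -> period-2 cycle: step 8 state = step 6 state; never stabilizes
  -> state at step 30: (30-6) mod 2 = 0, same as step 6 -> [7 6 6 8 6]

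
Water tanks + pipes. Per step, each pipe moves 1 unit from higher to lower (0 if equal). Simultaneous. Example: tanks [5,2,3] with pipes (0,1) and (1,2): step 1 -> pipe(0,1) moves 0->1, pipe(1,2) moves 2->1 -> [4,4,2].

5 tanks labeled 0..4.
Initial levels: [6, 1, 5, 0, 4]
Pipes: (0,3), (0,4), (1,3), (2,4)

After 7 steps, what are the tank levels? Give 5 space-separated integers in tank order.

Answer: 4 3 3 2 4

Derivation:
Step 1: flows [0->3,0->4,1->3,2->4] -> levels [4 0 4 2 6]
Step 2: flows [0->3,4->0,3->1,4->2] -> levels [4 1 5 2 4]
Step 3: flows [0->3,0=4,3->1,2->4] -> levels [3 2 4 2 5]
Step 4: flows [0->3,4->0,1=3,4->2] -> levels [3 2 5 3 3]
Step 5: flows [0=3,0=4,3->1,2->4] -> levels [3 3 4 2 4]
Step 6: flows [0->3,4->0,1->3,2=4] -> levels [3 2 4 4 3]
Step 7: flows [3->0,0=4,3->1,2->4] -> levels [4 3 3 2 4]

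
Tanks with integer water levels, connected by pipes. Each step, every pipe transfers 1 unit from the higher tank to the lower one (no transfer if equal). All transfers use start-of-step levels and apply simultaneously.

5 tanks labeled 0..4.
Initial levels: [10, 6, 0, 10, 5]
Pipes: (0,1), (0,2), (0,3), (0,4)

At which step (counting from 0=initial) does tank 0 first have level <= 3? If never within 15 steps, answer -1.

Step 1: flows [0->1,0->2,0=3,0->4] -> levels [7 7 1 10 6]
Step 2: flows [0=1,0->2,3->0,0->4] -> levels [6 7 2 9 7]
Step 3: flows [1->0,0->2,3->0,4->0] -> levels [8 6 3 8 6]
Step 4: flows [0->1,0->2,0=3,0->4] -> levels [5 7 4 8 7]
Step 5: flows [1->0,0->2,3->0,4->0] -> levels [7 6 5 7 6]
Step 6: flows [0->1,0->2,0=3,0->4] -> levels [4 7 6 7 7]
Step 7: flows [1->0,2->0,3->0,4->0] -> levels [8 6 5 6 6]
Step 8: flows [0->1,0->2,0->3,0->4] -> levels [4 7 6 7 7]
  -> period-2 cycle (repeats step 6); tank 0 never drops to <=3
Tank 0 never reaches <=3 within 15 steps

Answer: -1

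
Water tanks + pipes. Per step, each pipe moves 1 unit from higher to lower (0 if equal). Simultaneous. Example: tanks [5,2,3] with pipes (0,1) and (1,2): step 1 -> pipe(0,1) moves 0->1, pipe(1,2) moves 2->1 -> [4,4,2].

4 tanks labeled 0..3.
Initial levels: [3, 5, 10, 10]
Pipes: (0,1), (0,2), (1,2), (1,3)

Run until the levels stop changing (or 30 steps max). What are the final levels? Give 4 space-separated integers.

Answer: 8 7 6 7

Derivation:
Step 1: flows [1->0,2->0,2->1,3->1] -> levels [5 6 8 9]
Step 2: flows [1->0,2->0,2->1,3->1] -> levels [7 7 6 8]
Step 3: flows [0=1,0->2,1->2,3->1] -> levels [6 7 8 7]
Step 4: flows [1->0,2->0,2->1,1=3] -> levels [8 7 6 7]
Step 5: flows [0->1,0->2,1->2,1=3] -> levels [6 7 8 7]
  -> period-2 cycle: step 5 state = step 3 state; never stabilizes
  -> state at step 30: (30-3) mod 2 = 1, same as step 4 -> [8 7 6 7]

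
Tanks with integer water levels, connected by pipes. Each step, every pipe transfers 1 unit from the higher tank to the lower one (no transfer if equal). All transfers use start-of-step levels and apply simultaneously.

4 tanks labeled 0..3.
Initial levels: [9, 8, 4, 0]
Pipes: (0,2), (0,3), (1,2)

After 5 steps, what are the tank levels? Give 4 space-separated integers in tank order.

Step 1: flows [0->2,0->3,1->2] -> levels [7 7 6 1]
Step 2: flows [0->2,0->3,1->2] -> levels [5 6 8 2]
Step 3: flows [2->0,0->3,2->1] -> levels [5 7 6 3]
Step 4: flows [2->0,0->3,1->2] -> levels [5 6 6 4]
Step 5: flows [2->0,0->3,1=2] -> levels [5 6 5 5]

Answer: 5 6 5 5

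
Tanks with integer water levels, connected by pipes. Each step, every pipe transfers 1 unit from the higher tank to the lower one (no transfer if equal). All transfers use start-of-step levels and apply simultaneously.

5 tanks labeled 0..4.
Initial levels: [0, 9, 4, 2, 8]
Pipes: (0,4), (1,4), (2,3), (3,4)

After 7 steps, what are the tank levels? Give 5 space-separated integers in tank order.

Answer: 5 5 4 6 3

Derivation:
Step 1: flows [4->0,1->4,2->3,4->3] -> levels [1 8 3 4 7]
Step 2: flows [4->0,1->4,3->2,4->3] -> levels [2 7 4 4 6]
Step 3: flows [4->0,1->4,2=3,4->3] -> levels [3 6 4 5 5]
Step 4: flows [4->0,1->4,3->2,3=4] -> levels [4 5 5 4 5]
Step 5: flows [4->0,1=4,2->3,4->3] -> levels [5 5 4 6 3]
Step 6: flows [0->4,1->4,3->2,3->4] -> levels [4 4 5 4 6]
Step 7: flows [4->0,4->1,2->3,4->3] -> levels [5 5 4 6 3]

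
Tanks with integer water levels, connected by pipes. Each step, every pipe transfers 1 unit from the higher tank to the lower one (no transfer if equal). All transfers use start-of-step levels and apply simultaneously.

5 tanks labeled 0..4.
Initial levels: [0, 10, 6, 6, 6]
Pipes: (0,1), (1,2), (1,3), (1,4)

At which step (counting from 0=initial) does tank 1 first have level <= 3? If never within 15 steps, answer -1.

Answer: -1

Derivation:
Step 1: flows [1->0,1->2,1->3,1->4] -> levels [1 6 7 7 7]
Step 2: flows [1->0,2->1,3->1,4->1] -> levels [2 8 6 6 6]
Step 3: flows [1->0,1->2,1->3,1->4] -> levels [3 4 7 7 7]
Step 4: flows [1->0,2->1,3->1,4->1] -> levels [4 6 6 6 6]
Step 5: flows [1->0,1=2,1=3,1=4] -> levels [5 5 6 6 6]
Step 6: flows [0=1,2->1,3->1,4->1] -> levels [5 8 5 5 5]
Step 7: flows [1->0,1->2,1->3,1->4] -> levels [6 4 6 6 6]
Step 8: flows [0->1,2->1,3->1,4->1] -> levels [5 8 5 5 5]
  -> period-2 cycle (repeats step 6); tank 1 never drops to <=3
Tank 1 never reaches <=3 within 15 steps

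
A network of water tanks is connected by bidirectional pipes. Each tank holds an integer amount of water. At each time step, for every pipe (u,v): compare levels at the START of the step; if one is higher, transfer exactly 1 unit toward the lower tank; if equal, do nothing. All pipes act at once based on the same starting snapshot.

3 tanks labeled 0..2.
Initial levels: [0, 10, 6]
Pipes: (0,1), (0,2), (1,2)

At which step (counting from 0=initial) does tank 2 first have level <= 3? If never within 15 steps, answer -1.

Answer: -1

Derivation:
Step 1: flows [1->0,2->0,1->2] -> levels [2 8 6]
Step 2: flows [1->0,2->0,1->2] -> levels [4 6 6]
Step 3: flows [1->0,2->0,1=2] -> levels [6 5 5]
Step 4: flows [0->1,0->2,1=2] -> levels [4 6 6]
  -> period-2 cycle (repeats step 2); tank 2 never drops to <=3
Tank 2 never reaches <=3 within 15 steps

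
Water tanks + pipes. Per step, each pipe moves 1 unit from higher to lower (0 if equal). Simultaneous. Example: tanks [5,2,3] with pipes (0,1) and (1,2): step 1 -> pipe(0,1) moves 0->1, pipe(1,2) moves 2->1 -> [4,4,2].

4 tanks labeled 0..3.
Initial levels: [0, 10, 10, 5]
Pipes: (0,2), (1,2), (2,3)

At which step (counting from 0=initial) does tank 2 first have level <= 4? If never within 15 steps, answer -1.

Answer: 7

Derivation:
Step 1: flows [2->0,1=2,2->3] -> levels [1 10 8 6]
Step 2: flows [2->0,1->2,2->3] -> levels [2 9 7 7]
Step 3: flows [2->0,1->2,2=3] -> levels [3 8 7 7]
Step 4: flows [2->0,1->2,2=3] -> levels [4 7 7 7]
Step 5: flows [2->0,1=2,2=3] -> levels [5 7 6 7]
Step 6: flows [2->0,1->2,3->2] -> levels [6 6 7 6]
Step 7: flows [2->0,2->1,2->3] -> levels [7 7 4 7]
Tank 2 first reaches <=4 at step 7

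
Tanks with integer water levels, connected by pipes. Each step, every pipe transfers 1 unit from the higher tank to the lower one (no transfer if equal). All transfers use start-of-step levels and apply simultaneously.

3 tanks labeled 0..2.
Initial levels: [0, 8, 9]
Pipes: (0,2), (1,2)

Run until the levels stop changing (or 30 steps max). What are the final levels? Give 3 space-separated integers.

Answer: 6 6 5

Derivation:
Step 1: flows [2->0,2->1] -> levels [1 9 7]
Step 2: flows [2->0,1->2] -> levels [2 8 7]
Step 3: flows [2->0,1->2] -> levels [3 7 7]
Step 4: flows [2->0,1=2] -> levels [4 7 6]
Step 5: flows [2->0,1->2] -> levels [5 6 6]
Step 6: flows [2->0,1=2] -> levels [6 6 5]
Step 7: flows [0->2,1->2] -> levels [5 5 7]
Step 8: flows [2->0,2->1] -> levels [6 6 5]
  -> period-2 cycle: step 8 state = step 6 state; never stabilizes
  -> state at step 30: (30-6) mod 2 = 0, same as step 6 -> [6 6 5]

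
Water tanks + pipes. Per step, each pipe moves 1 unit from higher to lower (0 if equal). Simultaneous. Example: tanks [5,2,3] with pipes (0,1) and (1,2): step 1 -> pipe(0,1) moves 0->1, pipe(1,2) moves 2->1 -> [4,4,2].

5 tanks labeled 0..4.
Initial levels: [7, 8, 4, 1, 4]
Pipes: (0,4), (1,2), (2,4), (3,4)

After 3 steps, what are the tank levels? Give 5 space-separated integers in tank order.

Step 1: flows [0->4,1->2,2=4,4->3] -> levels [6 7 5 2 4]
Step 2: flows [0->4,1->2,2->4,4->3] -> levels [5 6 5 3 5]
Step 3: flows [0=4,1->2,2=4,4->3] -> levels [5 5 6 4 4]

Answer: 5 5 6 4 4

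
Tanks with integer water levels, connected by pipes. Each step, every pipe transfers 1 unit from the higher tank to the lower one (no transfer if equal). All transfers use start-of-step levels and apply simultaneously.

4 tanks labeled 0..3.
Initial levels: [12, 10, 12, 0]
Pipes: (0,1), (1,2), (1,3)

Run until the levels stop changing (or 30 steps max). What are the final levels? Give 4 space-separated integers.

Answer: 8 10 8 8

Derivation:
Step 1: flows [0->1,2->1,1->3] -> levels [11 11 11 1]
Step 2: flows [0=1,1=2,1->3] -> levels [11 10 11 2]
Step 3: flows [0->1,2->1,1->3] -> levels [10 11 10 3]
Step 4: flows [1->0,1->2,1->3] -> levels [11 8 11 4]
Step 5: flows [0->1,2->1,1->3] -> levels [10 9 10 5]
Step 6: flows [0->1,2->1,1->3] -> levels [9 10 9 6]
Step 7: flows [1->0,1->2,1->3] -> levels [10 7 10 7]
Step 8: flows [0->1,2->1,1=3] -> levels [9 9 9 7]
Step 9: flows [0=1,1=2,1->3] -> levels [9 8 9 8]
Step 10: flows [0->1,2->1,1=3] -> levels [8 10 8 8]
Step 11: flows [1->0,1->2,1->3] -> levels [9 7 9 9]
Step 12: flows [0->1,2->1,3->1] -> levels [8 10 8 8]
  -> period-2 cycle: step 12 state = step 10 state; never stabilizes
  -> state at step 30: (30-10) mod 2 = 0, same as step 10 -> [8 10 8 8]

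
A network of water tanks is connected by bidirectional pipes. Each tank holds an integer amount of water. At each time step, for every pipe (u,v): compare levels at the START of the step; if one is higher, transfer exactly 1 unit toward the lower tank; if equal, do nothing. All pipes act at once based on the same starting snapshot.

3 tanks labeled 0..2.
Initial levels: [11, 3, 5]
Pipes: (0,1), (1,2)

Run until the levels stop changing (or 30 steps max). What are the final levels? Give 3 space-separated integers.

Answer: 7 5 7

Derivation:
Step 1: flows [0->1,2->1] -> levels [10 5 4]
Step 2: flows [0->1,1->2] -> levels [9 5 5]
Step 3: flows [0->1,1=2] -> levels [8 6 5]
Step 4: flows [0->1,1->2] -> levels [7 6 6]
Step 5: flows [0->1,1=2] -> levels [6 7 6]
Step 6: flows [1->0,1->2] -> levels [7 5 7]
Step 7: flows [0->1,2->1] -> levels [6 7 6]
  -> period-2 cycle: step 7 state = step 5 state; never stabilizes
  -> state at step 30: (30-5) mod 2 = 1, same as step 6 -> [7 5 7]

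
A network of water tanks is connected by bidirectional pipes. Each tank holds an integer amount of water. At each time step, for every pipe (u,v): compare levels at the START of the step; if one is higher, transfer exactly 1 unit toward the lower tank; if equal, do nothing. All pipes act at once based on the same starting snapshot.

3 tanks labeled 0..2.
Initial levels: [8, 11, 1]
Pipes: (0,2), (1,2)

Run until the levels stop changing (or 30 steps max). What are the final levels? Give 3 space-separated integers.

Step 1: flows [0->2,1->2] -> levels [7 10 3]
Step 2: flows [0->2,1->2] -> levels [6 9 5]
Step 3: flows [0->2,1->2] -> levels [5 8 7]
Step 4: flows [2->0,1->2] -> levels [6 7 7]
Step 5: flows [2->0,1=2] -> levels [7 7 6]
Step 6: flows [0->2,1->2] -> levels [6 6 8]
Step 7: flows [2->0,2->1] -> levels [7 7 6]
  -> period-2 cycle: step 7 state = step 5 state; never stabilizes
  -> state at step 30: (30-5) mod 2 = 1, same as step 6 -> [6 6 8]

Answer: 6 6 8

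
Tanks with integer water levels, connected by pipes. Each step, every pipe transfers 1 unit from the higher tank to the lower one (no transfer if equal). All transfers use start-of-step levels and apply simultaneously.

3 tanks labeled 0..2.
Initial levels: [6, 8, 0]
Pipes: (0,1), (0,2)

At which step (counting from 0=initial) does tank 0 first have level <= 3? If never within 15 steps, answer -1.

Answer: -1

Derivation:
Step 1: flows [1->0,0->2] -> levels [6 7 1]
Step 2: flows [1->0,0->2] -> levels [6 6 2]
Step 3: flows [0=1,0->2] -> levels [5 6 3]
Step 4: flows [1->0,0->2] -> levels [5 5 4]
Step 5: flows [0=1,0->2] -> levels [4 5 5]
Step 6: flows [1->0,2->0] -> levels [6 4 4]
Step 7: flows [0->1,0->2] -> levels [4 5 5]
  -> period-2 cycle (repeats step 5); tank 0 never drops to <=3
Tank 0 never reaches <=3 within 15 steps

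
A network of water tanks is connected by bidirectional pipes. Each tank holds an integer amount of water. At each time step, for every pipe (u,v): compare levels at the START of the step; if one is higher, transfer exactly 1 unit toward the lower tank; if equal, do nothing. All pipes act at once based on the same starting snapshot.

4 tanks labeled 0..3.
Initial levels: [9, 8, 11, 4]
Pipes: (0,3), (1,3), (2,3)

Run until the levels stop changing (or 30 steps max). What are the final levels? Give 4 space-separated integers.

Answer: 7 7 8 10

Derivation:
Step 1: flows [0->3,1->3,2->3] -> levels [8 7 10 7]
Step 2: flows [0->3,1=3,2->3] -> levels [7 7 9 9]
Step 3: flows [3->0,3->1,2=3] -> levels [8 8 9 7]
Step 4: flows [0->3,1->3,2->3] -> levels [7 7 8 10]
Step 5: flows [3->0,3->1,3->2] -> levels [8 8 9 7]
  -> period-2 cycle: step 5 state = step 3 state; never stabilizes
  -> state at step 30: (30-3) mod 2 = 1, same as step 4 -> [7 7 8 10]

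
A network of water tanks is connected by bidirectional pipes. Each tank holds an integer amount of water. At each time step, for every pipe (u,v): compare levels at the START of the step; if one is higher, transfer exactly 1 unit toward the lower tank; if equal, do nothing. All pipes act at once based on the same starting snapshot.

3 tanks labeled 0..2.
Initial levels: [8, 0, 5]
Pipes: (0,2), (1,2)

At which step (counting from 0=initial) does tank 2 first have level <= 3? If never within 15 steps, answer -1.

Step 1: flows [0->2,2->1] -> levels [7 1 5]
Step 2: flows [0->2,2->1] -> levels [6 2 5]
Step 3: flows [0->2,2->1] -> levels [5 3 5]
Step 4: flows [0=2,2->1] -> levels [5 4 4]
Step 5: flows [0->2,1=2] -> levels [4 4 5]
Step 6: flows [2->0,2->1] -> levels [5 5 3]
Tank 2 first reaches <=3 at step 6

Answer: 6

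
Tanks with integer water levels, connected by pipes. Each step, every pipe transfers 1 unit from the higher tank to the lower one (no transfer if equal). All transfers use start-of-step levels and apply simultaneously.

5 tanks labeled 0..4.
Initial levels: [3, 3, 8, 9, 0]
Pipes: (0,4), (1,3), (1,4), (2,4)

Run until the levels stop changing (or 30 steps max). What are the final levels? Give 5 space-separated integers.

Step 1: flows [0->4,3->1,1->4,2->4] -> levels [2 3 7 8 3]
Step 2: flows [4->0,3->1,1=4,2->4] -> levels [3 4 6 7 3]
Step 3: flows [0=4,3->1,1->4,2->4] -> levels [3 4 5 6 5]
Step 4: flows [4->0,3->1,4->1,2=4] -> levels [4 6 5 5 3]
Step 5: flows [0->4,1->3,1->4,2->4] -> levels [3 4 4 6 6]
Step 6: flows [4->0,3->1,4->1,4->2] -> levels [4 6 5 5 3]
  -> period-2 cycle: step 6 state = step 4 state; never stabilizes
  -> state at step 30: (30-4) mod 2 = 0, same as step 4 -> [4 6 5 5 3]

Answer: 4 6 5 5 3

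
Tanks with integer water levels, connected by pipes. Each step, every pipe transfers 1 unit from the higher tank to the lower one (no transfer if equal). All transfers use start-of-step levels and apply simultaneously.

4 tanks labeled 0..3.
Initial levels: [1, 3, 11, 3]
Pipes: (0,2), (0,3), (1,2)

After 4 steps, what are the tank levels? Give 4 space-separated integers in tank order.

Step 1: flows [2->0,3->0,2->1] -> levels [3 4 9 2]
Step 2: flows [2->0,0->3,2->1] -> levels [3 5 7 3]
Step 3: flows [2->0,0=3,2->1] -> levels [4 6 5 3]
Step 4: flows [2->0,0->3,1->2] -> levels [4 5 5 4]

Answer: 4 5 5 4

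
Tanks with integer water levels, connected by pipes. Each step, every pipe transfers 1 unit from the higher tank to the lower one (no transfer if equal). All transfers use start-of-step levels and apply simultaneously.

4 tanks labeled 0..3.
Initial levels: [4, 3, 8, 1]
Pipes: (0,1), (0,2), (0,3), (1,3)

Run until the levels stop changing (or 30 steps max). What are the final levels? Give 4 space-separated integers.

Answer: 6 3 4 3

Derivation:
Step 1: flows [0->1,2->0,0->3,1->3] -> levels [3 3 7 3]
Step 2: flows [0=1,2->0,0=3,1=3] -> levels [4 3 6 3]
Step 3: flows [0->1,2->0,0->3,1=3] -> levels [3 4 5 4]
Step 4: flows [1->0,2->0,3->0,1=3] -> levels [6 3 4 3]
Step 5: flows [0->1,0->2,0->3,1=3] -> levels [3 4 5 4]
  -> period-2 cycle: step 5 state = step 3 state; never stabilizes
  -> state at step 30: (30-3) mod 2 = 1, same as step 4 -> [6 3 4 3]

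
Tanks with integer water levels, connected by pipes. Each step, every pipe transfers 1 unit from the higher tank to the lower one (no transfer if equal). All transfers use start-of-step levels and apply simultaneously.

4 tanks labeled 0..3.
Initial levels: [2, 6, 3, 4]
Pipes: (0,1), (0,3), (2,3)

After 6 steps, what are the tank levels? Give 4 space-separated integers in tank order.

Step 1: flows [1->0,3->0,3->2] -> levels [4 5 4 2]
Step 2: flows [1->0,0->3,2->3] -> levels [4 4 3 4]
Step 3: flows [0=1,0=3,3->2] -> levels [4 4 4 3]
Step 4: flows [0=1,0->3,2->3] -> levels [3 4 3 5]
Step 5: flows [1->0,3->0,3->2] -> levels [5 3 4 3]
Step 6: flows [0->1,0->3,2->3] -> levels [3 4 3 5]

Answer: 3 4 3 5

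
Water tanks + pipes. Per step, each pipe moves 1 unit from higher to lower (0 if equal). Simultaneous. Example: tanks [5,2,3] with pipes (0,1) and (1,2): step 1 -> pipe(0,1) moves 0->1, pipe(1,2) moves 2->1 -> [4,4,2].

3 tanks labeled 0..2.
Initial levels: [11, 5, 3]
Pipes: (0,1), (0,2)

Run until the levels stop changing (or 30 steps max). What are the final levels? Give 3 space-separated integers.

Answer: 7 6 6

Derivation:
Step 1: flows [0->1,0->2] -> levels [9 6 4]
Step 2: flows [0->1,0->2] -> levels [7 7 5]
Step 3: flows [0=1,0->2] -> levels [6 7 6]
Step 4: flows [1->0,0=2] -> levels [7 6 6]
Step 5: flows [0->1,0->2] -> levels [5 7 7]
Step 6: flows [1->0,2->0] -> levels [7 6 6]
  -> period-2 cycle: step 6 state = step 4 state; never stabilizes
  -> state at step 30: (30-4) mod 2 = 0, same as step 4 -> [7 6 6]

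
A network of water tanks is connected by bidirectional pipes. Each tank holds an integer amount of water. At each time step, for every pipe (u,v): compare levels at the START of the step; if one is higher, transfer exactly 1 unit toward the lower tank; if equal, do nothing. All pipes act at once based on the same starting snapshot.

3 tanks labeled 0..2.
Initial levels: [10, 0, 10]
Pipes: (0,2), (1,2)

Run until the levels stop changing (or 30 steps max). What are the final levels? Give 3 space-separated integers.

Step 1: flows [0=2,2->1] -> levels [10 1 9]
Step 2: flows [0->2,2->1] -> levels [9 2 9]
Step 3: flows [0=2,2->1] -> levels [9 3 8]
Step 4: flows [0->2,2->1] -> levels [8 4 8]
Step 5: flows [0=2,2->1] -> levels [8 5 7]
Step 6: flows [0->2,2->1] -> levels [7 6 7]
Step 7: flows [0=2,2->1] -> levels [7 7 6]
Step 8: flows [0->2,1->2] -> levels [6 6 8]
Step 9: flows [2->0,2->1] -> levels [7 7 6]
  -> period-2 cycle: step 9 state = step 7 state; never stabilizes
  -> state at step 30: (30-7) mod 2 = 1, same as step 8 -> [6 6 8]

Answer: 6 6 8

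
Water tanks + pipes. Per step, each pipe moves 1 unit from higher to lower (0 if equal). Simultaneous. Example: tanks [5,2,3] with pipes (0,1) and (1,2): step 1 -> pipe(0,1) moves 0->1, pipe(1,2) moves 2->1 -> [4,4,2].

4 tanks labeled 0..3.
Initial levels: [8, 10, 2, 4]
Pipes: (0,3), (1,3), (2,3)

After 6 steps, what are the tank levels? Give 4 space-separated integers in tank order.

Answer: 6 6 6 6

Derivation:
Step 1: flows [0->3,1->3,3->2] -> levels [7 9 3 5]
Step 2: flows [0->3,1->3,3->2] -> levels [6 8 4 6]
Step 3: flows [0=3,1->3,3->2] -> levels [6 7 5 6]
Step 4: flows [0=3,1->3,3->2] -> levels [6 6 6 6]
Step 5: flows [0=3,1=3,2=3] -> levels [6 6 6 6]
  -> stable; steps 6..6 unchanged -> [6 6 6 6]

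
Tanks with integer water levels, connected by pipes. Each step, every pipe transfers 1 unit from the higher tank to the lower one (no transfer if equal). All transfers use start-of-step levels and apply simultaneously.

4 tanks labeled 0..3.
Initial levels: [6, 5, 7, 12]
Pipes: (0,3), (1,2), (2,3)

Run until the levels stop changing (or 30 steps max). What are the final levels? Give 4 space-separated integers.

Step 1: flows [3->0,2->1,3->2] -> levels [7 6 7 10]
Step 2: flows [3->0,2->1,3->2] -> levels [8 7 7 8]
Step 3: flows [0=3,1=2,3->2] -> levels [8 7 8 7]
Step 4: flows [0->3,2->1,2->3] -> levels [7 8 6 9]
Step 5: flows [3->0,1->2,3->2] -> levels [8 7 8 7]
  -> period-2 cycle: step 5 state = step 3 state; never stabilizes
  -> state at step 30: (30-3) mod 2 = 1, same as step 4 -> [7 8 6 9]

Answer: 7 8 6 9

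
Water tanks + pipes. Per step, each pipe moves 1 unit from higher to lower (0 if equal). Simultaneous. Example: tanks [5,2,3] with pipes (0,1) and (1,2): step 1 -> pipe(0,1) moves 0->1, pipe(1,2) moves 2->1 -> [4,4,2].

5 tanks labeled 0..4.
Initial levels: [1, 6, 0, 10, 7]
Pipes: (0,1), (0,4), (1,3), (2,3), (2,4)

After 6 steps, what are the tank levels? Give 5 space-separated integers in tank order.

Answer: 5 5 6 4 4

Derivation:
Step 1: flows [1->0,4->0,3->1,3->2,4->2] -> levels [3 6 2 8 5]
Step 2: flows [1->0,4->0,3->1,3->2,4->2] -> levels [5 6 4 6 3]
Step 3: flows [1->0,0->4,1=3,3->2,2->4] -> levels [5 5 4 5 5]
Step 4: flows [0=1,0=4,1=3,3->2,4->2] -> levels [5 5 6 4 4]
Step 5: flows [0=1,0->4,1->3,2->3,2->4] -> levels [4 4 4 6 6]
Step 6: flows [0=1,4->0,3->1,3->2,4->2] -> levels [5 5 6 4 4]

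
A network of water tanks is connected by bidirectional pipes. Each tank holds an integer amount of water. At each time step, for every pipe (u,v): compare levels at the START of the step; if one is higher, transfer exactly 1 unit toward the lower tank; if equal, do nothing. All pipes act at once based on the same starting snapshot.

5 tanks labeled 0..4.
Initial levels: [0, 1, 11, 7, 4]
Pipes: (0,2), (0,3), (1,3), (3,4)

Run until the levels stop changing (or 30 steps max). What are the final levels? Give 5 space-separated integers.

Answer: 6 5 4 3 5

Derivation:
Step 1: flows [2->0,3->0,3->1,3->4] -> levels [2 2 10 4 5]
Step 2: flows [2->0,3->0,3->1,4->3] -> levels [4 3 9 3 4]
Step 3: flows [2->0,0->3,1=3,4->3] -> levels [4 3 8 5 3]
Step 4: flows [2->0,3->0,3->1,3->4] -> levels [6 4 7 2 4]
Step 5: flows [2->0,0->3,1->3,4->3] -> levels [6 3 6 5 3]
Step 6: flows [0=2,0->3,3->1,3->4] -> levels [5 4 6 4 4]
Step 7: flows [2->0,0->3,1=3,3=4] -> levels [5 4 5 5 4]
Step 8: flows [0=2,0=3,3->1,3->4] -> levels [5 5 5 3 5]
Step 9: flows [0=2,0->3,1->3,4->3] -> levels [4 4 5 6 4]
Step 10: flows [2->0,3->0,3->1,3->4] -> levels [6 5 4 3 5]
Step 11: flows [0->2,0->3,1->3,4->3] -> levels [4 4 5 6 4]
  -> period-2 cycle: step 11 state = step 9 state; never stabilizes
  -> state at step 30: (30-9) mod 2 = 1, same as step 10 -> [6 5 4 3 5]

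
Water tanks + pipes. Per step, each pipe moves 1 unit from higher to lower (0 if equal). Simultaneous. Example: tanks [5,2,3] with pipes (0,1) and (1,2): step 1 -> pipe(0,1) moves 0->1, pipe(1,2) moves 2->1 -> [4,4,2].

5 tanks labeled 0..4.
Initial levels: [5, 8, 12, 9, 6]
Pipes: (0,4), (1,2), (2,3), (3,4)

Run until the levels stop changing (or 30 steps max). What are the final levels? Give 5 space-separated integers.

Answer: 8 9 8 9 6

Derivation:
Step 1: flows [4->0,2->1,2->3,3->4] -> levels [6 9 10 9 6]
Step 2: flows [0=4,2->1,2->3,3->4] -> levels [6 10 8 9 7]
Step 3: flows [4->0,1->2,3->2,3->4] -> levels [7 9 10 7 7]
Step 4: flows [0=4,2->1,2->3,3=4] -> levels [7 10 8 8 7]
Step 5: flows [0=4,1->2,2=3,3->4] -> levels [7 9 9 7 8]
Step 6: flows [4->0,1=2,2->3,4->3] -> levels [8 9 8 9 6]
Step 7: flows [0->4,1->2,3->2,3->4] -> levels [7 8 10 7 8]
Step 8: flows [4->0,2->1,2->3,4->3] -> levels [8 9 8 9 6]
  -> period-2 cycle: step 8 state = step 6 state; never stabilizes
  -> state at step 30: (30-6) mod 2 = 0, same as step 6 -> [8 9 8 9 6]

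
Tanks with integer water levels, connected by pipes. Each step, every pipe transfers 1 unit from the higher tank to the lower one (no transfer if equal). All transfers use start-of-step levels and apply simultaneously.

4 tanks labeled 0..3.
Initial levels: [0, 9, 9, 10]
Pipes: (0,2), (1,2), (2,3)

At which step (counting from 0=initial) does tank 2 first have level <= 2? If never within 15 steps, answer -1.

Answer: -1

Derivation:
Step 1: flows [2->0,1=2,3->2] -> levels [1 9 9 9]
Step 2: flows [2->0,1=2,2=3] -> levels [2 9 8 9]
Step 3: flows [2->0,1->2,3->2] -> levels [3 8 9 8]
Step 4: flows [2->0,2->1,2->3] -> levels [4 9 6 9]
Step 5: flows [2->0,1->2,3->2] -> levels [5 8 7 8]
Step 6: flows [2->0,1->2,3->2] -> levels [6 7 8 7]
Step 7: flows [2->0,2->1,2->3] -> levels [7 8 5 8]
Step 8: flows [0->2,1->2,3->2] -> levels [6 7 8 7]
  -> period-2 cycle (repeats step 6); tank 2 never drops to <=2
Tank 2 never reaches <=2 within 15 steps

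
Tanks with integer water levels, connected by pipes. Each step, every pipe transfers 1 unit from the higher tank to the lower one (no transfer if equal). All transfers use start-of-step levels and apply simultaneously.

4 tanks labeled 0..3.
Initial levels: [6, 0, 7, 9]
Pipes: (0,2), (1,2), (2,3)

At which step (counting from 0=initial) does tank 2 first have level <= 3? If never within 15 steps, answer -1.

Step 1: flows [2->0,2->1,3->2] -> levels [7 1 6 8]
Step 2: flows [0->2,2->1,3->2] -> levels [6 2 7 7]
Step 3: flows [2->0,2->1,2=3] -> levels [7 3 5 7]
Step 4: flows [0->2,2->1,3->2] -> levels [6 4 6 6]
Step 5: flows [0=2,2->1,2=3] -> levels [6 5 5 6]
Step 6: flows [0->2,1=2,3->2] -> levels [5 5 7 5]
Step 7: flows [2->0,2->1,2->3] -> levels [6 6 4 6]
Step 8: flows [0->2,1->2,3->2] -> levels [5 5 7 5]
  -> period-2 cycle (repeats step 6); tank 2 never drops to <=3
Tank 2 never reaches <=3 within 15 steps

Answer: -1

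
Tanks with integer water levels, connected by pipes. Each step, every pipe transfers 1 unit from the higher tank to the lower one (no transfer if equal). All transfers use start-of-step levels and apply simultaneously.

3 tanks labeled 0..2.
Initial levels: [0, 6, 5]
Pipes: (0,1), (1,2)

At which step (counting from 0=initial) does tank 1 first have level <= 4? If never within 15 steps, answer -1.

Answer: 1

Derivation:
Step 1: flows [1->0,1->2] -> levels [1 4 6]
Tank 1 first reaches <=4 at step 1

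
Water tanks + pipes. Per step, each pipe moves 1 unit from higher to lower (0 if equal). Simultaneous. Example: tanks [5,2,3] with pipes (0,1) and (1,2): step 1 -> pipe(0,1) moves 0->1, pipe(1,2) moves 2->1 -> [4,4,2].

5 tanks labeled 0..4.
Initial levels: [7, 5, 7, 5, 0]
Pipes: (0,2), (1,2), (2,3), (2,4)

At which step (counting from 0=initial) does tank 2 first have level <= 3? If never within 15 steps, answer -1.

Step 1: flows [0=2,2->1,2->3,2->4] -> levels [7 6 4 6 1]
Step 2: flows [0->2,1->2,3->2,2->4] -> levels [6 5 6 5 2]
Step 3: flows [0=2,2->1,2->3,2->4] -> levels [6 6 3 6 3]
Tank 2 first reaches <=3 at step 3

Answer: 3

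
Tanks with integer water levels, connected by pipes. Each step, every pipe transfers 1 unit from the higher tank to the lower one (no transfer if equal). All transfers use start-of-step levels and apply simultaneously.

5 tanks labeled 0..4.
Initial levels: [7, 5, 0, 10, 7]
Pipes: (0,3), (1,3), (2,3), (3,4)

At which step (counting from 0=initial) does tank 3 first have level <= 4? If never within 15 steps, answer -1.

Step 1: flows [3->0,3->1,3->2,3->4] -> levels [8 6 1 6 8]
Step 2: flows [0->3,1=3,3->2,4->3] -> levels [7 6 2 7 7]
Step 3: flows [0=3,3->1,3->2,3=4] -> levels [7 7 3 5 7]
Step 4: flows [0->3,1->3,3->2,4->3] -> levels [6 6 4 7 6]
Step 5: flows [3->0,3->1,3->2,3->4] -> levels [7 7 5 3 7]
Tank 3 first reaches <=4 at step 5

Answer: 5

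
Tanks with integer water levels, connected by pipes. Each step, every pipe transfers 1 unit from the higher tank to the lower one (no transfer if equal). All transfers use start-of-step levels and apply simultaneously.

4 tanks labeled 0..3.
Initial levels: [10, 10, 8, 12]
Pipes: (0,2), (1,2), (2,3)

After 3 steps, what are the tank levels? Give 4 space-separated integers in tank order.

Answer: 9 9 12 10

Derivation:
Step 1: flows [0->2,1->2,3->2] -> levels [9 9 11 11]
Step 2: flows [2->0,2->1,2=3] -> levels [10 10 9 11]
Step 3: flows [0->2,1->2,3->2] -> levels [9 9 12 10]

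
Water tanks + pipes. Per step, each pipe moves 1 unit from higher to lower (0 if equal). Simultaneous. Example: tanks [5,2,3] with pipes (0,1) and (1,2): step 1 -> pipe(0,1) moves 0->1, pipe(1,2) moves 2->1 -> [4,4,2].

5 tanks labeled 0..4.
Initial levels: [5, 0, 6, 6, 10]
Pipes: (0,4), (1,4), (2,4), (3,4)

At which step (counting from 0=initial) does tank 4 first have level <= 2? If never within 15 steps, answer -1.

Step 1: flows [4->0,4->1,4->2,4->3] -> levels [6 1 7 7 6]
Step 2: flows [0=4,4->1,2->4,3->4] -> levels [6 2 6 6 7]
Step 3: flows [4->0,4->1,4->2,4->3] -> levels [7 3 7 7 3]
Step 4: flows [0->4,1=4,2->4,3->4] -> levels [6 3 6 6 6]
Step 5: flows [0=4,4->1,2=4,3=4] -> levels [6 4 6 6 5]
Step 6: flows [0->4,4->1,2->4,3->4] -> levels [5 5 5 5 7]
Step 7: flows [4->0,4->1,4->2,4->3] -> levels [6 6 6 6 3]
Step 8: flows [0->4,1->4,2->4,3->4] -> levels [5 5 5 5 7]
  -> period-2 cycle (repeats step 6); tank 4 never drops to <=2
Tank 4 never reaches <=2 within 15 steps

Answer: -1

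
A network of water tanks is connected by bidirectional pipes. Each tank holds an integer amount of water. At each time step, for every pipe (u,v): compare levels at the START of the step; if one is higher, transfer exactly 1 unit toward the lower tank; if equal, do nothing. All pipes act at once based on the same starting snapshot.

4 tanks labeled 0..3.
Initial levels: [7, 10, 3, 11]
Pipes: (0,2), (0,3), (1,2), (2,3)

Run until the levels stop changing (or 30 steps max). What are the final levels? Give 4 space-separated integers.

Answer: 7 8 9 7

Derivation:
Step 1: flows [0->2,3->0,1->2,3->2] -> levels [7 9 6 9]
Step 2: flows [0->2,3->0,1->2,3->2] -> levels [7 8 9 7]
Step 3: flows [2->0,0=3,2->1,2->3] -> levels [8 9 6 8]
Step 4: flows [0->2,0=3,1->2,3->2] -> levels [7 8 9 7]
  -> period-2 cycle: step 4 state = step 2 state; never stabilizes
  -> state at step 30: (30-2) mod 2 = 0, same as step 2 -> [7 8 9 7]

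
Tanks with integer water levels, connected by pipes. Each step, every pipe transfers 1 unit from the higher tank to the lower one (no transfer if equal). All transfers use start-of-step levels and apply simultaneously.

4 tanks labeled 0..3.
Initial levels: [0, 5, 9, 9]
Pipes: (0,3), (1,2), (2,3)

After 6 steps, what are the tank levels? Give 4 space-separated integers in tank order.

Step 1: flows [3->0,2->1,2=3] -> levels [1 6 8 8]
Step 2: flows [3->0,2->1,2=3] -> levels [2 7 7 7]
Step 3: flows [3->0,1=2,2=3] -> levels [3 7 7 6]
Step 4: flows [3->0,1=2,2->3] -> levels [4 7 6 6]
Step 5: flows [3->0,1->2,2=3] -> levels [5 6 7 5]
Step 6: flows [0=3,2->1,2->3] -> levels [5 7 5 6]

Answer: 5 7 5 6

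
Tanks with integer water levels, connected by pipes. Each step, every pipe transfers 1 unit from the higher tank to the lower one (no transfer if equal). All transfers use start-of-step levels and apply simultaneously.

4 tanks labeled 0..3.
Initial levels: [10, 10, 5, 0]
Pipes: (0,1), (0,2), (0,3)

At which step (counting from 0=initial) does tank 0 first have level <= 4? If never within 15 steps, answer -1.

Step 1: flows [0=1,0->2,0->3] -> levels [8 10 6 1]
Step 2: flows [1->0,0->2,0->3] -> levels [7 9 7 2]
Step 3: flows [1->0,0=2,0->3] -> levels [7 8 7 3]
Step 4: flows [1->0,0=2,0->3] -> levels [7 7 7 4]
Step 5: flows [0=1,0=2,0->3] -> levels [6 7 7 5]
Step 6: flows [1->0,2->0,0->3] -> levels [7 6 6 6]
Step 7: flows [0->1,0->2,0->3] -> levels [4 7 7 7]
Tank 0 first reaches <=4 at step 7

Answer: 7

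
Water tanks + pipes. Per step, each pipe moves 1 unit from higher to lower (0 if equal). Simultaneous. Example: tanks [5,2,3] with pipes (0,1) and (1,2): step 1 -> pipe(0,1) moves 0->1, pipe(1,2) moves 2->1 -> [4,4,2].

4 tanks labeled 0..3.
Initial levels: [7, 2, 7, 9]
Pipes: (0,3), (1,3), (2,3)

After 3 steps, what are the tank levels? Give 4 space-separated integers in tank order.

Answer: 7 5 7 6

Derivation:
Step 1: flows [3->0,3->1,3->2] -> levels [8 3 8 6]
Step 2: flows [0->3,3->1,2->3] -> levels [7 4 7 7]
Step 3: flows [0=3,3->1,2=3] -> levels [7 5 7 6]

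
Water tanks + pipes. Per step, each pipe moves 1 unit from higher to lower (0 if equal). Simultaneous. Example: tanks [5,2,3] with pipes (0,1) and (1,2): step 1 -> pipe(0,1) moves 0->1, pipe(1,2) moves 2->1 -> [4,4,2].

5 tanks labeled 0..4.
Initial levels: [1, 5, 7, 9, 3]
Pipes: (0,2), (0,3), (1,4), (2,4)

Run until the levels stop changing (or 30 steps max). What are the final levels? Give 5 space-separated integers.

Answer: 6 5 5 5 4

Derivation:
Step 1: flows [2->0,3->0,1->4,2->4] -> levels [3 4 5 8 5]
Step 2: flows [2->0,3->0,4->1,2=4] -> levels [5 5 4 7 4]
Step 3: flows [0->2,3->0,1->4,2=4] -> levels [5 4 5 6 5]
Step 4: flows [0=2,3->0,4->1,2=4] -> levels [6 5 5 5 4]
Step 5: flows [0->2,0->3,1->4,2->4] -> levels [4 4 5 6 6]
Step 6: flows [2->0,3->0,4->1,4->2] -> levels [6 5 5 5 4]
  -> period-2 cycle: step 6 state = step 4 state; never stabilizes
  -> state at step 30: (30-4) mod 2 = 0, same as step 4 -> [6 5 5 5 4]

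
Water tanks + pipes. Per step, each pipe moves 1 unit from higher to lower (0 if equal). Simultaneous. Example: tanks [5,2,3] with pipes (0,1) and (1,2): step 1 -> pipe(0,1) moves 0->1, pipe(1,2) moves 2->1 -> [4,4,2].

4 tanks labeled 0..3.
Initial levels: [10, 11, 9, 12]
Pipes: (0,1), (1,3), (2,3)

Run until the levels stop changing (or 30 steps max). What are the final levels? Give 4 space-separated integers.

Answer: 11 10 10 11

Derivation:
Step 1: flows [1->0,3->1,3->2] -> levels [11 11 10 10]
Step 2: flows [0=1,1->3,2=3] -> levels [11 10 10 11]
Step 3: flows [0->1,3->1,3->2] -> levels [10 12 11 9]
Step 4: flows [1->0,1->3,2->3] -> levels [11 10 10 11]
  -> period-2 cycle: step 4 state = step 2 state; never stabilizes
  -> state at step 30: (30-2) mod 2 = 0, same as step 2 -> [11 10 10 11]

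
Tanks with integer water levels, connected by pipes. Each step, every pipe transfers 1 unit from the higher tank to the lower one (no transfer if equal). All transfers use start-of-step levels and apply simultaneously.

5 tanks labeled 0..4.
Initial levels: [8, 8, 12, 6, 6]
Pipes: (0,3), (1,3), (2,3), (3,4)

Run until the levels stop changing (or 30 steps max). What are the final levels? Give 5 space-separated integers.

Answer: 8 8 10 6 8

Derivation:
Step 1: flows [0->3,1->3,2->3,3=4] -> levels [7 7 11 9 6]
Step 2: flows [3->0,3->1,2->3,3->4] -> levels [8 8 10 7 7]
Step 3: flows [0->3,1->3,2->3,3=4] -> levels [7 7 9 10 7]
Step 4: flows [3->0,3->1,3->2,3->4] -> levels [8 8 10 6 8]
Step 5: flows [0->3,1->3,2->3,4->3] -> levels [7 7 9 10 7]
  -> period-2 cycle: step 5 state = step 3 state; never stabilizes
  -> state at step 30: (30-3) mod 2 = 1, same as step 4 -> [8 8 10 6 8]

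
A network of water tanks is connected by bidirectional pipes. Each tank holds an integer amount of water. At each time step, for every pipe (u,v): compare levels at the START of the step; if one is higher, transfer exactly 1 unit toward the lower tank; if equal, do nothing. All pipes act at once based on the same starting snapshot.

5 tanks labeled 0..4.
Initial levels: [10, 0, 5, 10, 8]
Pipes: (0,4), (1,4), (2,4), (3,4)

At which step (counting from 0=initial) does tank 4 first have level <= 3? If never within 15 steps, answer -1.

Step 1: flows [0->4,4->1,4->2,3->4] -> levels [9 1 6 9 8]
Step 2: flows [0->4,4->1,4->2,3->4] -> levels [8 2 7 8 8]
Step 3: flows [0=4,4->1,4->2,3=4] -> levels [8 3 8 8 6]
Step 4: flows [0->4,4->1,2->4,3->4] -> levels [7 4 7 7 8]
Step 5: flows [4->0,4->1,4->2,4->3] -> levels [8 5 8 8 4]
Step 6: flows [0->4,1->4,2->4,3->4] -> levels [7 4 7 7 8]
  -> period-2 cycle (repeats step 4); tank 4 never drops to <=3
Tank 4 never reaches <=3 within 15 steps

Answer: -1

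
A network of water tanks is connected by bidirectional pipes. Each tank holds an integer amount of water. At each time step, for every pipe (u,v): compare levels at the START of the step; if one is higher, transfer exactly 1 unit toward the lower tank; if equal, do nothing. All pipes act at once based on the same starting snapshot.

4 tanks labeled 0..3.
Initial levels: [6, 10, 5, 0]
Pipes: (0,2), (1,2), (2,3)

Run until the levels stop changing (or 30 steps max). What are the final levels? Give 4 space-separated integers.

Answer: 6 6 3 6

Derivation:
Step 1: flows [0->2,1->2,2->3] -> levels [5 9 6 1]
Step 2: flows [2->0,1->2,2->3] -> levels [6 8 5 2]
Step 3: flows [0->2,1->2,2->3] -> levels [5 7 6 3]
Step 4: flows [2->0,1->2,2->3] -> levels [6 6 5 4]
Step 5: flows [0->2,1->2,2->3] -> levels [5 5 6 5]
Step 6: flows [2->0,2->1,2->3] -> levels [6 6 3 6]
Step 7: flows [0->2,1->2,3->2] -> levels [5 5 6 5]
  -> period-2 cycle: step 7 state = step 5 state; never stabilizes
  -> state at step 30: (30-5) mod 2 = 1, same as step 6 -> [6 6 3 6]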